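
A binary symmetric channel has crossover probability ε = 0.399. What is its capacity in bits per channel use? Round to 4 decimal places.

0.0296 bits

Binary symmetric channel: C = 1 − h₂(ε) where h₂ is the binary entropy function.
h₂(0.399) = −0.399·log₂0.399 − 0.601·log₂0.601 = 0.9704.
C = 1 − 0.9704 = 0.0296 bits per channel use.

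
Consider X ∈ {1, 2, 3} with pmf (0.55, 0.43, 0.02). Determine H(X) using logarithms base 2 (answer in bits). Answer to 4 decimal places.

H(X) = −Σ p·log₂ p.
  −(0.55)·log₂(0.55) = 0.47437
  −(0.43)·log₂(0.43) = 0.52356
  −(0.02)·log₂(0.02) = 0.11288
Sum: 0.47437 + 0.52356 + 0.11288 = 1.1108 bits.

1.1108 bits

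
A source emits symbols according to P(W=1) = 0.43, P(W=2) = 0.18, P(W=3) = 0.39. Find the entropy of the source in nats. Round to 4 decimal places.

H(W) = −Σ p·ln p.
  −(0.43)·ln(0.43) = 0.36291
  −(0.18)·ln(0.18) = 0.30866
  −(0.39)·ln(0.39) = 0.36723
Sum: 0.36291 + 0.30866 + 0.36723 = 1.0388 nats.

1.0388 nats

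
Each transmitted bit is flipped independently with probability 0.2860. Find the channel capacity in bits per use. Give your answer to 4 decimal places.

Binary symmetric channel: C = 1 − h₂(ε) where h₂ is the binary entropy function.
h₂(0.2860) = −0.2860·log₂0.2860 − 0.7140·log₂0.7140 = 0.8635.
C = 1 − 0.8635 = 0.1365 bits per channel use.

0.1365 bits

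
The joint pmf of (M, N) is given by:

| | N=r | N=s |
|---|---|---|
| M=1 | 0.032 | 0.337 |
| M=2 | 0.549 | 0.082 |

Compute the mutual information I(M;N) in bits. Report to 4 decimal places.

Marginals: p(M) = (0.3690, 0.6310), p(N) = (0.5810, 0.4190).
I(M;N) = Σ p(x,y)·log₂[p(x,y)/(p(x)p(y))].
  (1,r): 0.032·log₂(0.1493) = -0.08781
  (1,s): 0.337·log₂(2.1797) = 0.37882
  (2,r): 0.549·log₂(1.4975) = 0.31982
  (2,s): 0.082·log₂(0.3101) = -0.13850
Sum = 0.4723 bits.

0.4723 bits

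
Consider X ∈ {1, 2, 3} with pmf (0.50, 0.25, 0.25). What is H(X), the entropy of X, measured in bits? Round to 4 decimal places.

1.5000 bits

H(X) = −Σ p·log₂ p.
  −(0.50)·log₂(0.50) = 0.50000
  −(0.25)·log₂(0.25) = 0.50000
  −(0.25)·log₂(0.25) = 0.50000
Sum: 0.50000 + 0.50000 + 0.50000 = 1.5000 bits.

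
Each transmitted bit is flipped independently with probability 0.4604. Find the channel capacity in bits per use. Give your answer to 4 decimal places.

0.0045 bits

Binary symmetric channel: C = 1 − h₂(ε) where h₂ is the binary entropy function.
h₂(0.4604) = −0.4604·log₂0.4604 − 0.5396·log₂0.5396 = 0.9955.
C = 1 − 0.9955 = 0.0045 bits per channel use.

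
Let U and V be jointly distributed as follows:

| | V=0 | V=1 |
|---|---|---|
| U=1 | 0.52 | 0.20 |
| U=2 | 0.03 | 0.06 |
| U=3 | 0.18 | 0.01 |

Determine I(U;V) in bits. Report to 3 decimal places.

Marginals: p(U) = (0.7200, 0.0900, 0.1900), p(V) = (0.7300, 0.2700).
I(U;V) = Σ p(x,y)·log₂[p(x,y)/(p(x)p(y))].
  (1,0): 0.52·log₂(0.9893) = -0.0080
  (1,1): 0.20·log₂(1.0288) = 0.0082
  (2,0): 0.03·log₂(0.4566) = -0.0339
  (2,1): 0.06·log₂(2.4691) = 0.0782
  (3,0): 0.18·log₂(1.2978) = 0.0677
  (3,1): 0.01·log₂(0.1949) = -0.0236
Sum = 0.089 bits.

0.089 bits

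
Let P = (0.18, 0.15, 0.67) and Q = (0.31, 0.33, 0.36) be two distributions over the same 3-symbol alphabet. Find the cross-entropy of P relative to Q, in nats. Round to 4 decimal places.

H(P,Q) = −Σ p·ln q.
  −0.18·ln(0.31) = 0.21081
  −0.15·ln(0.33) = 0.16630
  −0.67·ln(0.36) = 0.68451
H(P,Q) = 1.0616 nats.

1.0616 nats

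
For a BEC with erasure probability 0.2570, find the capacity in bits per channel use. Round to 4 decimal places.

0.7430 bits

Binary erasure channel: capacity C = 1 − ε.
C = 1 − 0.2570 = 0.7430 bits per channel use.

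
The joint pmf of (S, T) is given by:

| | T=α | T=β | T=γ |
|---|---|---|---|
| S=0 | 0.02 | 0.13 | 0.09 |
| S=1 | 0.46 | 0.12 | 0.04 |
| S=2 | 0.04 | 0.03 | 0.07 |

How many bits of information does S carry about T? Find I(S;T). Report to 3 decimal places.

Marginals: p(S) = (0.2400, 0.6200, 0.1400), p(T) = (0.5200, 0.2800, 0.2000).
I(S;T) = Σ p(x,y)·log₂[p(x,y)/(p(x)p(y))].
  (0,α): 0.02·log₂(0.1603) = -0.0528
  (0,β): 0.13·log₂(1.9345) = 0.1238
  (0,γ): 0.09·log₂(1.8750) = 0.0816
  (1,α): 0.46·log₂(1.4268) = 0.2359
  (1,β): 0.12·log₂(0.6912) = -0.0639
  (1,γ): 0.04·log₂(0.3226) = -0.0653
  (2,α): 0.04·log₂(0.5495) = -0.0346
  (2,β): 0.03·log₂(0.7653) = -0.0116
  (2,γ): 0.07·log₂(2.5000) = 0.0925
Sum = 0.306 bits.

0.306 bits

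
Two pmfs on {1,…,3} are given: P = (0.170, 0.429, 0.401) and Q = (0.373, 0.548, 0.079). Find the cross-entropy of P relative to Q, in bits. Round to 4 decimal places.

H(P,Q) = −Σ p·log₂ q.
  −0.170·log₂(0.373) = 0.24187
  −0.429·log₂(0.548) = 0.37227
  −0.401·log₂(0.079) = 1.46846
H(P,Q) = 2.0826 bits.

2.0826 bits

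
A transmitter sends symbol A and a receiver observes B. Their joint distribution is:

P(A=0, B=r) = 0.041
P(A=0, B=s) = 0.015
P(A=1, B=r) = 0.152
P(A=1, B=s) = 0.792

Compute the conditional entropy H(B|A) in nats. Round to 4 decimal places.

Chain rule: H(B|A) = H(A,B) − H(A).
Marginals: p(A) = (0.0560, 0.9440), p(B) = (0.1930, 0.8070).
H(A,B) = 0.6650 nats; H(A) = 0.2158 nats.
H(B|A) = 0.6650 − 0.2158 = 0.4492 nats.

0.4492 nats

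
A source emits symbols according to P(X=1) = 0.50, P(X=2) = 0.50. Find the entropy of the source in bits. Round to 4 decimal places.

1.0000 bits

H(X) = −Σ p·log₂ p.
  −(0.50)·log₂(0.50) = 0.50000
  −(0.50)·log₂(0.50) = 0.50000
Sum: 0.50000 + 0.50000 = 1.0000 bits.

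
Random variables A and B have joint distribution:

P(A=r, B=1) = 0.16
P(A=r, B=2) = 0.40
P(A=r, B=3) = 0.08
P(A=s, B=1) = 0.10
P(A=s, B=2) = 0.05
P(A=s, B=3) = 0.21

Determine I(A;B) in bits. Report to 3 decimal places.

0.220 bits

Marginals: p(A) = (0.6400, 0.3600), p(B) = (0.2600, 0.4500, 0.2900).
I(A;B) = H(A) + H(B) − H(A,B).
H(A) = 0.9427, H(B) = 1.5416, H(A,B) = 2.2644.
I(A;B) = 0.9427 + 1.5416 − 2.2644 = 0.220 bits.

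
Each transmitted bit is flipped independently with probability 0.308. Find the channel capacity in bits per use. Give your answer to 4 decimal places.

0.1091 bits

Binary symmetric channel: C = 1 − h₂(ε) where h₂ is the binary entropy function.
h₂(0.308) = −0.308·log₂0.308 − 0.692·log₂0.692 = 0.8909.
C = 1 − 0.8909 = 0.1091 bits per channel use.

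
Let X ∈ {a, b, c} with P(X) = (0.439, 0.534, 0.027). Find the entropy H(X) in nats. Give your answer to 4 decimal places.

0.7939 nats

H(X) = −Σ p·ln p.
  −(0.439)·ln(0.439) = 0.36141
  −(0.534)·ln(0.534) = 0.33501
  −(0.027)·ln(0.027) = 0.09752
Sum: 0.36141 + 0.33501 + 0.09752 = 0.7939 nats.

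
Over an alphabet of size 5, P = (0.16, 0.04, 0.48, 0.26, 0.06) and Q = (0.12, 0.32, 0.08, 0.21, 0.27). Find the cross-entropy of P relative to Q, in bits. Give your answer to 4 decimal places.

H(P,Q) = −Σ p·log₂ q.
  −0.16·log₂(0.12) = 0.48942
  −0.04·log₂(0.32) = 0.06575
  −0.48·log₂(0.08) = 1.74905
  −0.26·log₂(0.21) = 0.58540
  −0.06·log₂(0.27) = 0.11334
H(P,Q) = 3.0030 bits.

3.0030 bits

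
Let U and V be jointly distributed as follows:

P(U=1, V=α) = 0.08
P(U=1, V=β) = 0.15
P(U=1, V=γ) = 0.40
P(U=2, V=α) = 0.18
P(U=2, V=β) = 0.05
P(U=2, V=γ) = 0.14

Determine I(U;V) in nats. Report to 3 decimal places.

0.077 nats

Marginals: p(U) = (0.6300, 0.3700), p(V) = (0.2600, 0.2000, 0.5400).
I(U;V) = H(U) + H(V) − H(U,V).
H(U) = 0.6590, H(V) = 1.0049, H(U,V) = 1.5868.
I(U;V) = 0.6590 + 1.0049 − 1.5868 = 0.077 nats.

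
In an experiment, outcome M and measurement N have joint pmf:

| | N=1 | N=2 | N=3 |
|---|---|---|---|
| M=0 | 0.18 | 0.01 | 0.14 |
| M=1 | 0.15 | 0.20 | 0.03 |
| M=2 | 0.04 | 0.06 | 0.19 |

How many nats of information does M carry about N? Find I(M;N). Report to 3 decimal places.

Marginals: p(M) = (0.3300, 0.3800, 0.2900), p(N) = (0.3700, 0.2700, 0.3600).
I(M;N) = H(M) + H(N) − H(M,N).
H(M) = 1.0925, H(N) = 1.0892, H(M,N) = 1.9547.
I(M;N) = 1.0925 + 1.0892 − 1.9547 = 0.227 nats.

0.227 nats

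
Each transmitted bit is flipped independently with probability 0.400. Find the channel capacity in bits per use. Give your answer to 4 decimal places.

Binary symmetric channel: C = 1 − h₂(ε) where h₂ is the binary entropy function.
h₂(0.400) = −0.400·log₂0.400 − 0.600·log₂0.600 = 0.9710.
C = 1 − 0.9710 = 0.0290 bits per channel use.

0.0290 bits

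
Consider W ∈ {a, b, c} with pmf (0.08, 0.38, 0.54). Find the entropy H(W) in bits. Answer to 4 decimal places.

H(W) = −Σ p·log₂ p.
  −(0.08)·log₂(0.08) = 0.29151
  −(0.38)·log₂(0.38) = 0.53045
  −(0.54)·log₂(0.54) = 0.48004
Sum: 0.29151 + 0.53045 + 0.48004 = 1.3020 bits.

1.3020 bits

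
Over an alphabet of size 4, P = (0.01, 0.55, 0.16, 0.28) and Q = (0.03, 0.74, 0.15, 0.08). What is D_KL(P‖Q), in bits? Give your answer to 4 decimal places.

0.2697 bits

D(P‖Q) = Σ p·log₂(p/q).
  0.01·log₂(0.01/0.03) = -0.01585
  0.55·log₂(0.55/0.74) = -0.23545
  0.16·log₂(0.16/0.15) = 0.01490
  0.28·log₂(0.28/0.08) = 0.50606
D(P‖Q) = 0.2697 bits.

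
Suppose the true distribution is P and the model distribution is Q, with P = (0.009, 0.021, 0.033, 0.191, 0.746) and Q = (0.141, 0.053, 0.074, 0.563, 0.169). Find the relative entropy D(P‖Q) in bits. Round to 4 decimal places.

D(P‖Q) = Σ p·log₂(p/q).
  0.009·log₂(0.009/0.141) = -0.03573
  0.021·log₂(0.021/0.053) = -0.02805
  0.033·log₂(0.033/0.074) = -0.03845
  0.191·log₂(0.191/0.563) = -0.29788
  0.746·log₂(0.746/0.169) = 1.59805
D(P‖Q) = 1.1979 bits.

1.1979 bits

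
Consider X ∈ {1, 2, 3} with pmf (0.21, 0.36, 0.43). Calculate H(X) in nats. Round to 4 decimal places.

1.0584 nats

H(X) = −Σ p·ln p.
  −(0.21)·ln(0.21) = 0.32774
  −(0.36)·ln(0.36) = 0.36779
  −(0.43)·ln(0.43) = 0.36291
Sum: 0.32774 + 0.36779 + 0.36291 = 1.0584 nats.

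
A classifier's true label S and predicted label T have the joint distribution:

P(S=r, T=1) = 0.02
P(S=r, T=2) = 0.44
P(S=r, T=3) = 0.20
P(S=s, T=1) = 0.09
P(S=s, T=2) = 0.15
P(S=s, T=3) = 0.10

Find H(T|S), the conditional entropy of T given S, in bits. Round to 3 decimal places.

1.229 bits

Marginals: p(S) = (0.6600, 0.3400), p(T) = (0.1100, 0.5900, 0.3000).
H(T|S) = Σ p(S) · H(T|S=·).
  S=r: p=0.6600, H(T|S=r) = 1.0648
  S=s: p=0.3400, H(T|S=s) = 1.5477
Weighted sum = 1.229 bits.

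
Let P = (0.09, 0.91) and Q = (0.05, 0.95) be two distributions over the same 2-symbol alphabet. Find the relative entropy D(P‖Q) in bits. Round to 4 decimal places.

D(P‖Q) = Σ p·log₂(p/q).
  0.09·log₂(0.09/0.05) = 0.07632
  0.91·log₂(0.91/0.95) = -0.05648
D(P‖Q) = 0.0198 bits.

0.0198 bits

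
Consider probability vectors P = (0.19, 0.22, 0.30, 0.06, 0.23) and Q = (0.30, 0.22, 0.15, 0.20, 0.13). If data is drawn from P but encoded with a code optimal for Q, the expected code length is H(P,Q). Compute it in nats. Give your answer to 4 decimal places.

1.6968 nats

H(P,Q) = −Σ p·ln q.
  −0.19·ln(0.30) = 0.22875
  −0.22·ln(0.22) = 0.33311
  −0.30·ln(0.15) = 0.56914
  −0.06·ln(0.20) = 0.09657
  −0.23·ln(0.13) = 0.46925
H(P,Q) = 1.6968 nats.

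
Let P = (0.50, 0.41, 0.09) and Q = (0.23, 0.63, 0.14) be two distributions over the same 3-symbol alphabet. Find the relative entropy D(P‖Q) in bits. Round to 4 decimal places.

D(P‖Q) = Σ p·log₂(p/q).
  0.50·log₂(0.50/0.23) = 0.56015
  0.41·log₂(0.41/0.63) = -0.25409
  0.09·log₂(0.09/0.14) = -0.05737
D(P‖Q) = 0.2487 bits.

0.2487 bits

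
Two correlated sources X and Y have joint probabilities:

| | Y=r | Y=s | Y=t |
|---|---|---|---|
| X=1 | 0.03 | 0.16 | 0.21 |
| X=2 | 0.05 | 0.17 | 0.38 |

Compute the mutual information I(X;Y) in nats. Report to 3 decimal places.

0.007 nats

Marginals: p(X) = (0.4000, 0.6000), p(Y) = (0.0800, 0.3300, 0.5900).
I(X;Y) = Σ p(x,y)·ln[p(x,y)/(p(x)p(y))].
  (1,r): 0.03·ln(0.9375) = -0.0019
  (1,s): 0.16·ln(1.2121) = 0.0308
  (1,t): 0.21·ln(0.8898) = -0.0245
  (2,r): 0.05·ln(1.0417) = 0.0020
  (2,s): 0.17·ln(0.8586) = -0.0259
  (2,t): 0.38·ln(1.0734) = 0.0269
Sum = 0.007 nats.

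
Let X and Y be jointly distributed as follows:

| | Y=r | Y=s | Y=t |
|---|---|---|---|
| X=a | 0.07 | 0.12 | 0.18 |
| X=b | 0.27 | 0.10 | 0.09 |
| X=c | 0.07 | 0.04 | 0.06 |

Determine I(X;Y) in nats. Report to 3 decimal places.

Marginals: p(X) = (0.3700, 0.4600, 0.1700), p(Y) = (0.4100, 0.2600, 0.3300).
I(X;Y) = H(X) + H(Y) − H(X,Y).
H(X) = 1.0263, H(Y) = 1.0817, H(X,Y) = 2.0334.
I(X;Y) = 1.0263 + 1.0817 − 2.0334 = 0.075 nats.

0.075 nats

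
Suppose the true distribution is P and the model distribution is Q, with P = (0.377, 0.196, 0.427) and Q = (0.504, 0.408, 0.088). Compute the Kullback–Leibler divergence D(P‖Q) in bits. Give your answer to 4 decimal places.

D(P‖Q) = Σ p·log₂(p/q).
  0.377·log₂(0.377/0.504) = -0.15791
  0.196·log₂(0.196/0.408) = -0.20731
  0.427·log₂(0.427/0.088) = 0.97299
D(P‖Q) = 0.6078 bits.

0.6078 bits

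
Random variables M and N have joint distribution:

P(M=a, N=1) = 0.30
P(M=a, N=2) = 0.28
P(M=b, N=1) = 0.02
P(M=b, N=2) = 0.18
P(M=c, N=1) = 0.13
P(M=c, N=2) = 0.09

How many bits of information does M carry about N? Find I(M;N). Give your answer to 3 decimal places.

0.105 bits

Marginals: p(M) = (0.5800, 0.2000, 0.2200), p(N) = (0.4500, 0.5500).
I(M;N) = H(M) + H(N) − H(M,N).
H(M) = 1.4008, H(N) = 0.9928, H(M,N) = 2.2888.
I(M;N) = 1.4008 + 0.9928 − 2.2888 = 0.105 bits.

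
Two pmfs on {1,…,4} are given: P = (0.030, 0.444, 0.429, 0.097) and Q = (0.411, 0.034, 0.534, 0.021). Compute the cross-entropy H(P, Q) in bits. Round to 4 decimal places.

H(P,Q) = −Σ p·log₂ q.
  −0.030·log₂(0.411) = 0.03848
  −0.444·log₂(0.034) = 2.16597
  −0.429·log₂(0.534) = 0.38828
  −0.097·log₂(0.021) = 0.54063
H(P,Q) = 3.1334 bits.

3.1334 bits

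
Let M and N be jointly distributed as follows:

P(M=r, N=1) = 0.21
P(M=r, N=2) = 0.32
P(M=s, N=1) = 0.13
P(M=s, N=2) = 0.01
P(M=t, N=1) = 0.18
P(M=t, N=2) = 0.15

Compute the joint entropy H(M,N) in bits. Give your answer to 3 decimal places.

H(M,N) = −Σ p(x,y)·log₂ p(x,y) over all 6 cells.
  cell (r,1): −0.21·log₂0.21 = 0.4728
  cell (r,2): −0.32·log₂0.32 = 0.5260
  cell (s,1): −0.13·log₂0.13 = 0.3826
  cell (s,2): −0.01·log₂0.01 = 0.0664
  cell (t,1): −0.18·log₂0.18 = 0.4453
  cell (t,2): −0.15·log₂0.15 = 0.4105
Sum = 2.304 bits.

2.304 bits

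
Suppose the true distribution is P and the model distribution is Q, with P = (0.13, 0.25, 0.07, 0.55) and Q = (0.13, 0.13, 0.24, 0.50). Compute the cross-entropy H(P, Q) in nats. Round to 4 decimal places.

H(P,Q) = −Σ p·ln q.
  −0.13·ln(0.13) = 0.26523
  −0.25·ln(0.13) = 0.51006
  −0.07·ln(0.24) = 0.09990
  −0.55·ln(0.50) = 0.38123
H(P,Q) = 1.2564 nats.

1.2564 nats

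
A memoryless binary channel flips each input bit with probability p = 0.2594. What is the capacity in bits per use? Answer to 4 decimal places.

0.1742 bits

Binary symmetric channel: C = 1 − h₂(ε) where h₂ is the binary entropy function.
h₂(0.2594) = −0.2594·log₂0.2594 − 0.7406·log₂0.7406 = 0.8258.
C = 1 − 0.8258 = 0.1742 bits per channel use.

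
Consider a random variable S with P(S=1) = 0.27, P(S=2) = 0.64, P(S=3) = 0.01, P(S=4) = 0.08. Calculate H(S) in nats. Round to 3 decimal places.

0.887 nats

H(S) = −Σ p·ln p.
  −(0.27)·ln(0.27) = 0.3535
  −(0.64)·ln(0.64) = 0.2856
  −(0.01)·ln(0.01) = 0.0461
  −(0.08)·ln(0.08) = 0.2021
Sum: 0.3535 + 0.2856 + 0.0461 + 0.2021 = 0.887 nats.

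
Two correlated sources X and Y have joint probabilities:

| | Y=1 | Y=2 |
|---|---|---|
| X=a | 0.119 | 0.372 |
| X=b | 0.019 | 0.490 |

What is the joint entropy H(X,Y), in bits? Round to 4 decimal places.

H(X,Y) = −Σ p(x,y)·log₂ p(x,y) over all 4 cells.
  cell (a,1): −0.119·log₂0.119 = 0.36545
  cell (a,2): −0.372·log₂0.372 = 0.53070
  cell (b,1): −0.019·log₂0.019 = 0.10864
  cell (b,2): −0.490·log₂0.490 = 0.50428
Sum = 1.5091 bits.

1.5091 bits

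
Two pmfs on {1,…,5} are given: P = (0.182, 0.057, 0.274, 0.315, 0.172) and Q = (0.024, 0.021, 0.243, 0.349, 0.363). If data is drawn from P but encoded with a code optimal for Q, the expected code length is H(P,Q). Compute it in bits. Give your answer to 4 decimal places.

2.5861 bits

H(P,Q) = −Σ p·log₂ q.
  −0.182·log₂(0.024) = 0.97931
  −0.057·log₂(0.021) = 0.31769
  −0.274·log₂(0.243) = 0.55923
  −0.315·log₂(0.349) = 0.47839
  −0.172·log₂(0.363) = 0.25146
H(P,Q) = 2.5861 bits.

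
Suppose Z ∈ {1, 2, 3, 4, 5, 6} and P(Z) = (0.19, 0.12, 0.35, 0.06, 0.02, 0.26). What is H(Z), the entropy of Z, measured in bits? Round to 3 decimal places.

H(Z) = −Σ p·log₂ p.
  −(0.19)·log₂(0.19) = 0.4552
  −(0.12)·log₂(0.12) = 0.3671
  −(0.35)·log₂(0.35) = 0.5301
  −(0.06)·log₂(0.06) = 0.2435
  −(0.02)·log₂(0.02) = 0.1129
  −(0.26)·log₂(0.26) = 0.5053
Sum: 0.4552 + 0.3671 + 0.5301 + 0.2435 + 0.1129 + 0.5053 = 2.214 bits.

2.214 bits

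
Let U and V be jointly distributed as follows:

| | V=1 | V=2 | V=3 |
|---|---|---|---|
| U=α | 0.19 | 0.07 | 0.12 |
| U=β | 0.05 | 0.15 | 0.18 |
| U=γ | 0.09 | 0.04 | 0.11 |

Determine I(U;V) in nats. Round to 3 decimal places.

Marginals: p(U) = (0.3800, 0.3800, 0.2400), p(V) = (0.3300, 0.2600, 0.4100).
I(U;V) = H(U) + H(V) − H(U,V).
H(U) = 1.0779, H(V) = 1.0817, H(U,V) = 2.0874.
I(U;V) = 1.0779 + 1.0817 − 2.0874 = 0.072 nats.

0.072 nats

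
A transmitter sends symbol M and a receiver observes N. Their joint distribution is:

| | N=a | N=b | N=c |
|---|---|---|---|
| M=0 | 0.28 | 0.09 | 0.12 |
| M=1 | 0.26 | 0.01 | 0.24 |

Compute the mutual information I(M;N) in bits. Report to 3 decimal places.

0.083 bits

Marginals: p(M) = (0.4900, 0.5100), p(N) = (0.5400, 0.1000, 0.3600).
I(M;N) = H(M) + H(N) − H(M,N).
H(M) = 0.9997, H(N) = 1.3429, H(M,N) = 2.2598.
I(M;N) = 0.9997 + 1.3429 − 2.2598 = 0.083 bits.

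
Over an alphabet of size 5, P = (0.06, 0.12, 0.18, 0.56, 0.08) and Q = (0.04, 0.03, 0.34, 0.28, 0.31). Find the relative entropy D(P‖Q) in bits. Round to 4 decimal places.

0.5136 bits

D(P‖Q) = Σ p·log₂(p/q).
  0.06·log₂(0.06/0.04) = 0.03510
  0.12·log₂(0.12/0.03) = 0.24000
  0.18·log₂(0.18/0.34) = -0.16516
  0.56·log₂(0.56/0.28) = 0.56000
  0.08·log₂(0.08/0.31) = -0.15634
D(P‖Q) = 0.5136 bits.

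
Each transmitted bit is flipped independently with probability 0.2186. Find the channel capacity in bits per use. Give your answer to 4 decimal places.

0.2424 bits

Binary symmetric channel: C = 1 − h₂(ε) where h₂ is the binary entropy function.
h₂(0.2186) = −0.2186·log₂0.2186 − 0.7814·log₂0.7814 = 0.7576.
C = 1 − 0.7576 = 0.2424 bits per channel use.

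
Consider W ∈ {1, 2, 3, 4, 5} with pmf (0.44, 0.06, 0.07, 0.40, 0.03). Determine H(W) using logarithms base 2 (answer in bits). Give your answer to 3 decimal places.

1.714 bits

H(W) = −Σ p·log₂ p.
  −(0.44)·log₂(0.44) = 0.5211
  −(0.06)·log₂(0.06) = 0.2435
  −(0.07)·log₂(0.07) = 0.2686
  −(0.40)·log₂(0.40) = 0.5288
  −(0.03)·log₂(0.03) = 0.1518
Sum: 0.5211 + 0.2435 + 0.2686 + 0.5288 + 0.1518 = 1.714 bits.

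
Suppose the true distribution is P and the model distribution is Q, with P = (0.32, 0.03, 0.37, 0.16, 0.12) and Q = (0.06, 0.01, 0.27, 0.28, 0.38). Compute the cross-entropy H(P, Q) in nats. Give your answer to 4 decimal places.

1.8427 nats

H(P,Q) = −Σ p·ln q.
  −0.32·ln(0.06) = 0.90029
  −0.03·ln(0.01) = 0.13816
  −0.37·ln(0.27) = 0.48445
  −0.16·ln(0.28) = 0.20367
  −0.12·ln(0.38) = 0.11611
H(P,Q) = 1.8427 nats.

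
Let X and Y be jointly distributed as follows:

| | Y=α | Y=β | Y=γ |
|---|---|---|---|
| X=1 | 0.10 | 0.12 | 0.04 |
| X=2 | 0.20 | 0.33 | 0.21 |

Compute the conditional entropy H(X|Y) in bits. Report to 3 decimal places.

Marginals: p(X) = (0.2600, 0.7400), p(Y) = (0.3000, 0.4500, 0.2500).
H(X|Y) = Σ p(Y) · H(X|Y=·).
  Y=α: p=0.3000, H(X|Y=α) = 0.9183
  Y=β: p=0.4500, H(X|Y=β) = 0.8366
  Y=γ: p=0.2500, H(X|Y=γ) = 0.6343
Weighted sum = 0.811 bits.

0.811 bits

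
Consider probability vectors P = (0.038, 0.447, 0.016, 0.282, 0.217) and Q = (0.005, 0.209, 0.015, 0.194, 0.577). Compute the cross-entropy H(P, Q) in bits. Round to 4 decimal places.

2.2363 bits

H(P,Q) = −Σ p·log₂ q.
  −0.038·log₂(0.005) = 0.29047
  −0.447·log₂(0.209) = 1.00952
  −0.016·log₂(0.015) = 0.09694
  −0.282·log₂(0.194) = 0.66718
  −0.217·log₂(0.577) = 0.17216
H(P,Q) = 2.2363 bits.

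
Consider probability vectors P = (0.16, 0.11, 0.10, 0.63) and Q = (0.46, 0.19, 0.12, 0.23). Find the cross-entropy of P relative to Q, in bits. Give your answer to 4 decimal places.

H(P,Q) = −Σ p·log₂ q.
  −0.16·log₂(0.46) = 0.17925
  −0.11·log₂(0.19) = 0.26355
  −0.10·log₂(0.12) = 0.30589
  −0.63·log₂(0.23) = 1.33579
H(P,Q) = 2.0845 bits.

2.0845 bits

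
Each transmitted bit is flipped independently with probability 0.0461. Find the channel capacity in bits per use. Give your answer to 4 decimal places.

0.7304 bits

Binary symmetric channel: C = 1 − h₂(ε) where h₂ is the binary entropy function.
h₂(0.0461) = −0.0461·log₂0.0461 − 0.9539·log₂0.9539 = 0.2696.
C = 1 − 0.2696 = 0.7304 bits per channel use.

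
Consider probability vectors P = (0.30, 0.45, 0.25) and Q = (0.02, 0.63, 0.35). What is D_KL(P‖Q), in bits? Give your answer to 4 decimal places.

0.8323 bits

D(P‖Q) = Σ p·log₂(p/q).
  0.30·log₂(0.30/0.02) = 1.17207
  0.45·log₂(0.45/0.63) = -0.21844
  0.25·log₂(0.25/0.35) = -0.12136
D(P‖Q) = 0.8323 bits.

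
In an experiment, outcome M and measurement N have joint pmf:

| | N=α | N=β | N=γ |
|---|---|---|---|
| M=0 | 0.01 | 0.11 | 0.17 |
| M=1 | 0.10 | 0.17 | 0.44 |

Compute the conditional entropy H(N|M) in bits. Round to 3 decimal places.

Marginals: p(M) = (0.2900, 0.7100), p(N) = (0.1100, 0.2800, 0.6100).
H(N|M) = Σ p(M) · H(N|M=·).
  M=0: p=0.2900, H(N|M=0) = 1.1497
  M=1: p=0.7100, H(N|M=1) = 1.3199
Weighted sum = 1.271 bits.

1.271 bits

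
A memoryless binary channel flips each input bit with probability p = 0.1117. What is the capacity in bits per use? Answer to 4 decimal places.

0.4950 bits

Binary symmetric channel: C = 1 − h₂(ε) where h₂ is the binary entropy function.
h₂(0.1117) = −0.1117·log₂0.1117 − 0.8883·log₂0.8883 = 0.5050.
C = 1 − 0.5050 = 0.4950 bits per channel use.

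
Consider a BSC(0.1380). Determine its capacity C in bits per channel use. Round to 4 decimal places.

0.4210 bits

Binary symmetric channel: C = 1 − h₂(ε) where h₂ is the binary entropy function.
h₂(0.1380) = −0.1380·log₂0.1380 − 0.8620·log₂0.8620 = 0.5790.
C = 1 − 0.5790 = 0.4210 bits per channel use.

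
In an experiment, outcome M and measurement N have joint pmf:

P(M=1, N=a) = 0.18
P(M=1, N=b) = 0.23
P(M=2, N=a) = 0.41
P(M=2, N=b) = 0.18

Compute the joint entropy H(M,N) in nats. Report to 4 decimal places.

H(M,N) = −Σ p(x,y)·ln p(x,y) over all 4 cells.
  cell (1,a): −0.18·ln0.18 = 0.30866
  cell (1,b): −0.23·ln0.23 = 0.33803
  cell (2,a): −0.41·ln0.41 = 0.36556
  cell (2,b): −0.18·ln0.18 = 0.30866
Sum = 1.3209 nats.

1.3209 nats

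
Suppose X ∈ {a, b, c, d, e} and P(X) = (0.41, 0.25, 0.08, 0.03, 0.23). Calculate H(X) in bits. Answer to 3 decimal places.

1.958 bits

H(X) = −Σ p·log₂ p.
  −(0.41)·log₂(0.41) = 0.5274
  −(0.25)·log₂(0.25) = 0.5000
  −(0.08)·log₂(0.08) = 0.2915
  −(0.03)·log₂(0.03) = 0.1518
  −(0.23)·log₂(0.23) = 0.4877
Sum: 0.5274 + 0.5000 + 0.2915 + 0.1518 + 0.4877 = 1.958 bits.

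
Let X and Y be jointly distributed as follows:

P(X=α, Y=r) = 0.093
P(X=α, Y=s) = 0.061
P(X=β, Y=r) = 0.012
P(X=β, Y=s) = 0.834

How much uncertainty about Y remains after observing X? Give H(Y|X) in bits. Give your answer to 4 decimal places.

0.2400 bits

Chain rule: H(Y|X) = H(X,Y) − H(X).
Marginals: p(X) = (0.1540, 0.8460), p(Y) = (0.1050, 0.8950).
H(X,Y) = 0.8598 bits; H(X) = 0.6198 bits.
H(Y|X) = 0.8598 − 0.6198 = 0.2400 bits.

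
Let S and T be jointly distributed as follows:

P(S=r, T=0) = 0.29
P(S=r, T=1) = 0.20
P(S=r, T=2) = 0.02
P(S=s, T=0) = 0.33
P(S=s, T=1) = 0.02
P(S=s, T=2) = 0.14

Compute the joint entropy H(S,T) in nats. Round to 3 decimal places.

1.478 nats

H(S,T) = −Σ p(x,y)·ln p(x,y) over all 6 cells.
  cell (r,0): −0.29·ln0.29 = 0.3590
  cell (r,1): −0.20·ln0.20 = 0.3219
  cell (r,2): −0.02·ln0.02 = 0.0782
  cell (s,0): −0.33·ln0.33 = 0.3659
  cell (s,1): −0.02·ln0.02 = 0.0782
  cell (s,2): −0.14·ln0.14 = 0.2753
Sum = 1.478 nats.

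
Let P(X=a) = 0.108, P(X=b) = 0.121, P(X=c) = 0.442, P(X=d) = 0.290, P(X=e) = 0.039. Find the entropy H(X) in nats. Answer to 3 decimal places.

1.342 nats

H(X) = −Σ p·ln p.
  −(0.108)·ln(0.108) = 0.2404
  −(0.121)·ln(0.121) = 0.2555
  −(0.442)·ln(0.442) = 0.3609
  −(0.290)·ln(0.290) = 0.3590
  −(0.039)·ln(0.039) = 0.1265
Sum: 0.2404 + 0.2555 + 0.3609 + 0.3590 + 0.1265 = 1.342 nats.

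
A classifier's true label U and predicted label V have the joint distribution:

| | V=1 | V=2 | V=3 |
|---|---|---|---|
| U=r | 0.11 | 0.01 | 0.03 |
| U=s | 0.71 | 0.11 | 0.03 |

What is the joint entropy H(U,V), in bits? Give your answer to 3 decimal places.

1.421 bits

H(U,V) = −Σ p(x,y)·log₂ p(x,y) over all 6 cells.
  cell (r,1): −0.11·log₂0.11 = 0.3503
  cell (r,2): −0.01·log₂0.01 = 0.0664
  cell (r,3): −0.03·log₂0.03 = 0.1518
  cell (s,1): −0.71·log₂0.71 = 0.3508
  cell (s,2): −0.11·log₂0.11 = 0.3503
  cell (s,3): −0.03·log₂0.03 = 0.1518
Sum = 1.421 bits.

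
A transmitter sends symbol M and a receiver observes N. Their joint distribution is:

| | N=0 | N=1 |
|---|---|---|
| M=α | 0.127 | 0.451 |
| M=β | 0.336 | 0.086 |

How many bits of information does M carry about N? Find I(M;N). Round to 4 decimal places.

0.2491 bits

Marginals: p(M) = (0.5780, 0.4220), p(N) = (0.4630, 0.5370).
I(M;N) = H(M) + H(N) − H(M,N).
H(M) = 0.9824, H(N) = 0.9960, H(M,N) = 1.7293.
I(M;N) = 0.9824 + 0.9960 − 1.7293 = 0.2491 bits.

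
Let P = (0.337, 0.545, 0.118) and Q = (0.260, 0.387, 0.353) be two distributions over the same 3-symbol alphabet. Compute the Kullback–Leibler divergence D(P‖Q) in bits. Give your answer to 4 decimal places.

0.2088 bits

D(P‖Q) = Σ p·log₂(p/q).
  0.337·log₂(0.337/0.260) = 0.12612
  0.545·log₂(0.545/0.387) = 0.26919
  0.118·log₂(0.118/0.353) = -0.18654
D(P‖Q) = 0.2088 bits.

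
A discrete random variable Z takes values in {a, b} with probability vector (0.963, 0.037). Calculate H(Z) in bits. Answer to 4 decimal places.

H(Z) = −Σ p·log₂ p.
  −(0.963)·log₂(0.963) = 0.05238
  −(0.037)·log₂(0.037) = 0.17598
Sum: 0.05238 + 0.17598 = 0.2284 bits.

0.2284 bits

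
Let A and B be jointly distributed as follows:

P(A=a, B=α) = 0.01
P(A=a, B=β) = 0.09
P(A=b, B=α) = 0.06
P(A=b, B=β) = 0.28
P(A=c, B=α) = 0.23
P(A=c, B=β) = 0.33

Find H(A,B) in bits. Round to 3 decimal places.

H(A,B) = −Σ p(x,y)·log₂ p(x,y) over all 6 cells.
  cell (a,α): −0.01·log₂0.01 = 0.0664
  cell (a,β): −0.09·log₂0.09 = 0.3127
  cell (b,α): −0.06·log₂0.06 = 0.2435
  cell (b,β): −0.28·log₂0.28 = 0.5142
  cell (c,α): −0.23·log₂0.23 = 0.4877
  cell (c,β): −0.33·log₂0.33 = 0.5278
Sum = 2.152 bits.

2.152 bits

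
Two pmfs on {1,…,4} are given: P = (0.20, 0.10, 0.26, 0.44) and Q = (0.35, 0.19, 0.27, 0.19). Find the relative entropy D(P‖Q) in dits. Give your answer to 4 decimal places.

0.0797 dits

D(P‖Q) = Σ p·log₁₀(p/q).
  0.20·log₁₀(0.20/0.35) = -0.04861
  0.10·log₁₀(0.10/0.19) = -0.02788
  0.26·log₁₀(0.26/0.27) = -0.00426
  0.44·log₁₀(0.44/0.19) = 0.16047
D(P‖Q) = 0.0797 dits.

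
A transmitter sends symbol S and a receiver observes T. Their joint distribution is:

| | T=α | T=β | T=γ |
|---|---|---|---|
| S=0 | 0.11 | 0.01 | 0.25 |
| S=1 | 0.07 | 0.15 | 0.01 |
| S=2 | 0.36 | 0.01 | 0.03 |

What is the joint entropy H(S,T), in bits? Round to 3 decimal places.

H(S,T) = −Σ p(x,y)·log₂ p(x,y) over all 9 cells.
  cell (0,α): −0.11·log₂0.11 = 0.3503
  cell (0,β): −0.01·log₂0.01 = 0.0664
  cell (0,γ): −0.25·log₂0.25 = 0.5000
  cell (1,α): −0.07·log₂0.07 = 0.2686
  cell (1,β): −0.15·log₂0.15 = 0.4105
  cell (1,γ): −0.01·log₂0.01 = 0.0664
  cell (2,α): −0.36·log₂0.36 = 0.5306
  cell (2,β): −0.01·log₂0.01 = 0.0664
  cell (2,γ): −0.03·log₂0.03 = 0.1518
Sum = 2.411 bits.

2.411 bits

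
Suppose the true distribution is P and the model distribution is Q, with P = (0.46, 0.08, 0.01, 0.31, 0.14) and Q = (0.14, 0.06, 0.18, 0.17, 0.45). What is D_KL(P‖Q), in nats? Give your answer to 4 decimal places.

D(P‖Q) = Σ p·ln(p/q).
  0.46·ln(0.46/0.14) = 0.54721
  0.08·ln(0.08/0.06) = 0.02301
  0.01·ln(0.01/0.18) = -0.02890
  0.31·ln(0.31/0.17) = 0.18624
  0.14·ln(0.14/0.45) = -0.16346
D(P‖Q) = 0.5641 nats.

0.5641 nats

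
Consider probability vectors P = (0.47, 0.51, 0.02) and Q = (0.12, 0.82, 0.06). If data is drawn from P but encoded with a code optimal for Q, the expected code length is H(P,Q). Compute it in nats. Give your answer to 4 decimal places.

1.1540 nats

H(P,Q) = −Σ p·ln q.
  −0.47·ln(0.12) = 0.99652
  −0.51·ln(0.82) = 0.10121
  −0.02·ln(0.06) = 0.05627
H(P,Q) = 1.1540 nats.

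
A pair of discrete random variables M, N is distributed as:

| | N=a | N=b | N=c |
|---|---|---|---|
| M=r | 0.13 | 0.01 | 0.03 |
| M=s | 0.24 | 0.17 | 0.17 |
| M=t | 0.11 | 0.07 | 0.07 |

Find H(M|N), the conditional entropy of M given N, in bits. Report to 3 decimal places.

1.333 bits

Chain rule: H(M|N) = H(M,N) − H(N).
Marginals: p(M) = (0.1700, 0.5800, 0.2500), p(N) = (0.4800, 0.2500, 0.2700).
H(M,N) = 2.8516 bits; H(N) = 1.5183 bits.
H(M|N) = 2.8516 − 1.5183 = 1.333 bits.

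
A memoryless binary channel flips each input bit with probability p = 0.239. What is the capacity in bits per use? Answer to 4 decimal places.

0.2066 bits

Binary symmetric channel: C = 1 − h₂(ε) where h₂ is the binary entropy function.
h₂(0.239) = −0.239·log₂0.239 − 0.761·log₂0.761 = 0.7934.
C = 1 − 0.7934 = 0.2066 bits per channel use.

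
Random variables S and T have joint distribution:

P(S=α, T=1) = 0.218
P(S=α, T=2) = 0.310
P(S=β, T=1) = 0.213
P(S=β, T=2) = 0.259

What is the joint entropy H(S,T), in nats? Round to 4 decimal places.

H(S,T) = −Σ p(x,y)·ln p(x,y) over all 4 cells.
  cell (α,1): −0.218·ln0.218 = 0.33207
  cell (α,2): −0.310·ln0.310 = 0.36307
  cell (β,1): −0.213·ln0.213 = 0.32940
  cell (β,2): −0.259·ln0.259 = 0.34989
Sum = 1.3744 nats.

1.3744 nats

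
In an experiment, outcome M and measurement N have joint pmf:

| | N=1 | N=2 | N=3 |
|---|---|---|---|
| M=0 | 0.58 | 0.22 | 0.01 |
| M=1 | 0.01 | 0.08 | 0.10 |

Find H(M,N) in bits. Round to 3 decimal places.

1.693 bits

H(M,N) = −Σ p(x,y)·log₂ p(x,y) over all 6 cells.
  cell (0,1): −0.58·log₂0.58 = 0.4558
  cell (0,2): −0.22·log₂0.22 = 0.4806
  cell (0,3): −0.01·log₂0.01 = 0.0664
  cell (1,1): −0.01·log₂0.01 = 0.0664
  cell (1,2): −0.08·log₂0.08 = 0.2915
  cell (1,3): −0.10·log₂0.10 = 0.3322
Sum = 1.693 bits.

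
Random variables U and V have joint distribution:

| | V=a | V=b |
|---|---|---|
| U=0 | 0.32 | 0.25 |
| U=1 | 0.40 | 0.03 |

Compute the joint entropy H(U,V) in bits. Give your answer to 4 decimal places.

H(U,V) = −Σ p(x,y)·log₂ p(x,y) over all 4 cells.
  cell (0,a): −0.32·log₂0.32 = 0.52603
  cell (0,b): −0.25·log₂0.25 = 0.50000
  cell (1,a): −0.40·log₂0.40 = 0.52877
  cell (1,b): −0.03·log₂0.03 = 0.15177
Sum = 1.7066 bits.

1.7066 bits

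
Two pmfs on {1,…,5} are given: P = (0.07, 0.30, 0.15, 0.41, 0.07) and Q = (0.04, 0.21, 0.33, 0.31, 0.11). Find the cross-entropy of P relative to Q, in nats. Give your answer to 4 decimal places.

1.4945 nats

H(P,Q) = −Σ p·ln q.
  −0.07·ln(0.04) = 0.22532
  −0.30·ln(0.21) = 0.46819
  −0.15·ln(0.33) = 0.16630
  −0.41·ln(0.31) = 0.48019
  −0.07·ln(0.11) = 0.15451
H(P,Q) = 1.4945 nats.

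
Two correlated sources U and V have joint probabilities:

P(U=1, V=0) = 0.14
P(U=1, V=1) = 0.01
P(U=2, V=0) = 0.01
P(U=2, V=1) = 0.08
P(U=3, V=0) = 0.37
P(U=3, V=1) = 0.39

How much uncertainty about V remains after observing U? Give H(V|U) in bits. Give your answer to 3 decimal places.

0.858 bits

Marginals: p(U) = (0.1500, 0.0900, 0.7600), p(V) = (0.5200, 0.4800).
H(V|U) = Σ p(U) · H(V|U=·).
  U=1: p=0.1500, H(V|U=1) = 0.3534
  U=2: p=0.0900, H(V|U=2) = 0.5033
  U=3: p=0.7600, H(V|U=3) = 0.9995
Weighted sum = 0.858 bits.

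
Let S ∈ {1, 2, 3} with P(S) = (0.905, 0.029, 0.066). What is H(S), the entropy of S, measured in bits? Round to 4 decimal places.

H(S) = −Σ p·log₂ p.
  −(0.905)·log₂(0.905) = 0.13033
  −(0.029)·log₂(0.029) = 0.14813
  −(0.066)·log₂(0.066) = 0.25881
Sum: 0.13033 + 0.14813 + 0.25881 = 0.5373 bits.

0.5373 bits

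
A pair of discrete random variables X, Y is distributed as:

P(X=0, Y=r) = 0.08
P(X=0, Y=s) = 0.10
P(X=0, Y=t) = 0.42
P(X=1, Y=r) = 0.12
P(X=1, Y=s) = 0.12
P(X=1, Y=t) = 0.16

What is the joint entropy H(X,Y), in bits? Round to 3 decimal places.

H(X,Y) = −Σ p(x,y)·log₂ p(x,y) over all 6 cells.
  cell (0,r): −0.08·log₂0.08 = 0.2915
  cell (0,s): −0.10·log₂0.10 = 0.3322
  cell (0,t): −0.42·log₂0.42 = 0.5256
  cell (1,r): −0.12·log₂0.12 = 0.3671
  cell (1,s): −0.12·log₂0.12 = 0.3671
  cell (1,t): −0.16·log₂0.16 = 0.4230
Sum = 2.306 bits.

2.306 bits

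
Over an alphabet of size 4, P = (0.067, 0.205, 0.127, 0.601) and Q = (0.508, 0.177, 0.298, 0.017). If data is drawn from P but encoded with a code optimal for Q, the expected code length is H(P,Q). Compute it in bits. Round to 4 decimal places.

4.3323 bits

H(P,Q) = −Σ p·log₂ q.
  −0.067·log₂(0.508) = 0.06547
  −0.205·log₂(0.177) = 0.51213
  −0.127·log₂(0.298) = 0.22182
  −0.601·log₂(0.017) = 3.53287
H(P,Q) = 4.3323 bits.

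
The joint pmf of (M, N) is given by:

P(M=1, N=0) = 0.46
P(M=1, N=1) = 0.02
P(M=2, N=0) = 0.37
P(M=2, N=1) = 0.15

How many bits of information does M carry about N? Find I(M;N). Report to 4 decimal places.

Marginals: p(M) = (0.4800, 0.5200), p(N) = (0.8300, 0.1700).
I(M;N) = Σ p(x,y)·log₂[p(x,y)/(p(x)p(y))].
  (1,0): 0.46·log₂(1.1546) = 0.09541
  (1,1): 0.02·log₂(0.2451) = -0.04057
  (2,0): 0.37·log₂(0.8573) = -0.08220
  (2,1): 0.15·log₂(1.6968) = 0.11443
Sum = 0.0871 bits.

0.0871 bits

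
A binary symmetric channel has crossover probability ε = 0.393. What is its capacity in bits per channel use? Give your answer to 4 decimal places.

Binary symmetric channel: C = 1 − h₂(ε) where h₂ is the binary entropy function.
h₂(0.393) = −0.393·log₂0.393 − 0.607·log₂0.607 = 0.9667.
C = 1 − 0.9667 = 0.0333 bits per channel use.

0.0333 bits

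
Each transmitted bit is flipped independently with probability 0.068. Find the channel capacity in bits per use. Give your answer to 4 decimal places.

Binary symmetric channel: C = 1 − h₂(ε) where h₂ is the binary entropy function.
h₂(0.068) = −0.068·log₂0.068 − 0.932·log₂0.932 = 0.3584.
C = 1 − 0.3584 = 0.6416 bits per channel use.

0.6416 bits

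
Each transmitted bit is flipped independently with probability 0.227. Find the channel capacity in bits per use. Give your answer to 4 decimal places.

0.2273 bits

Binary symmetric channel: C = 1 − h₂(ε) where h₂ is the binary entropy function.
h₂(0.227) = −0.227·log₂0.227 − 0.773·log₂0.773 = 0.7727.
C = 1 − 0.7727 = 0.2273 bits per channel use.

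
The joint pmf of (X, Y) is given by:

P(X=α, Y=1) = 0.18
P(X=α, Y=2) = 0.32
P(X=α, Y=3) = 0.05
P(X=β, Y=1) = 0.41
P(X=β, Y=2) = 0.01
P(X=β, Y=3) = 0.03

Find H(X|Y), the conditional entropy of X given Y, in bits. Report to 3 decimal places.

Marginals: p(X) = (0.5500, 0.4500), p(Y) = (0.5900, 0.3300, 0.0800).
H(X|Y) = Σ p(Y) · H(X|Y=·).
  Y=1: p=0.5900, H(X|Y=1) = 0.8874
  Y=2: p=0.3300, H(X|Y=2) = 0.1959
  Y=3: p=0.0800, H(X|Y=3) = 0.9544
Weighted sum = 0.665 bits.

0.665 bits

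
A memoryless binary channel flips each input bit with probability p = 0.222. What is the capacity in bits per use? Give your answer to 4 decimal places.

0.2362 bits

Binary symmetric channel: C = 1 − h₂(ε) where h₂ is the binary entropy function.
h₂(0.222) = −0.222·log₂0.222 − 0.778·log₂0.778 = 0.7638.
C = 1 − 0.7638 = 0.2362 bits per channel use.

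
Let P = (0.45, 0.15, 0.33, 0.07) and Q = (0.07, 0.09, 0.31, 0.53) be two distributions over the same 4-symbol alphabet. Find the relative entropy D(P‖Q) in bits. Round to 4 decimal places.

D(P‖Q) = Σ p·log₂(p/q).
  0.45·log₂(0.45/0.07) = 1.20802
  0.15·log₂(0.15/0.09) = 0.11054
  0.33·log₂(0.33/0.31) = 0.02977
  0.07·log₂(0.07/0.53) = -0.20444
D(P‖Q) = 1.1439 bits.

1.1439 bits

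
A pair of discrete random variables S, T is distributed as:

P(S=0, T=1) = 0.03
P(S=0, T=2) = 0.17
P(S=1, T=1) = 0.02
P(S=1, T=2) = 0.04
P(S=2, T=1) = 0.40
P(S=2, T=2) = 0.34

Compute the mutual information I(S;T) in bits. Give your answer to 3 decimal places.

Marginals: p(S) = (0.2000, 0.0600, 0.7400), p(T) = (0.4500, 0.5500).
I(S;T) = H(S) + H(T) − H(S,T).
H(S) = 1.0294, H(T) = 0.9928, H(S,T) = 1.9429.
I(S;T) = 1.0294 + 0.9928 − 1.9429 = 0.079 bits.

0.079 bits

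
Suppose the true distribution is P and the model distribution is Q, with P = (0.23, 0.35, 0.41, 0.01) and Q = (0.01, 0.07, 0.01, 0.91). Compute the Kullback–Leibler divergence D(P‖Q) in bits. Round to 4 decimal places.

D(P‖Q) = Σ p·log₂(p/q).
  0.23·log₂(0.23/0.01) = 1.04042
  0.35·log₂(0.35/0.07) = 0.81267
  0.41·log₂(0.41/0.01) = 2.19660
  0.01·log₂(0.01/0.91) = -0.06508
D(P‖Q) = 3.9846 bits.

3.9846 bits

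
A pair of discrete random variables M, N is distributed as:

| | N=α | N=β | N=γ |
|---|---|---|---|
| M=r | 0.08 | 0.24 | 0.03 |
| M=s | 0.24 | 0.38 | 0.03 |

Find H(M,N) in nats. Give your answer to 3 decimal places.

1.465 nats

H(M,N) = −Σ p(x,y)·ln p(x,y) over all 6 cells.
  cell (r,α): −0.08·ln0.08 = 0.2021
  cell (r,β): −0.24·ln0.24 = 0.3425
  cell (r,γ): −0.03·ln0.03 = 0.1052
  cell (s,α): −0.24·ln0.24 = 0.3425
  cell (s,β): −0.38·ln0.38 = 0.3677
  cell (s,γ): −0.03·ln0.03 = 0.1052
Sum = 1.465 nats.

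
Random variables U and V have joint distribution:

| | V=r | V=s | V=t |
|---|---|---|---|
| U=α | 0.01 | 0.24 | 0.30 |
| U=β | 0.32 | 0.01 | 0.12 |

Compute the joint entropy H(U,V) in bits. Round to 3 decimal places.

2.041 bits

H(U,V) = −Σ p(x,y)·log₂ p(x,y) over all 6 cells.
  cell (α,r): −0.01·log₂0.01 = 0.0664
  cell (α,s): −0.24·log₂0.24 = 0.4941
  cell (α,t): −0.30·log₂0.30 = 0.5211
  cell (β,r): −0.32·log₂0.32 = 0.5260
  cell (β,s): −0.01·log₂0.01 = 0.0664
  cell (β,t): −0.12·log₂0.12 = 0.3671
Sum = 2.041 bits.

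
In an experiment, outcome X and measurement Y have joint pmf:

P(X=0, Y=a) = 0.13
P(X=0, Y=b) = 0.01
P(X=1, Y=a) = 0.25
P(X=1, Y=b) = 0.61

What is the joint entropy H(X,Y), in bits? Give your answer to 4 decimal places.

H(X,Y) = −Σ p(x,y)·log₂ p(x,y) over all 4 cells.
  cell (0,a): −0.13·log₂0.13 = 0.38264
  cell (0,b): −0.01·log₂0.01 = 0.06644
  cell (1,a): −0.25·log₂0.25 = 0.50000
  cell (1,b): −0.61·log₂0.61 = 0.43500
Sum = 1.3841 bits.

1.3841 bits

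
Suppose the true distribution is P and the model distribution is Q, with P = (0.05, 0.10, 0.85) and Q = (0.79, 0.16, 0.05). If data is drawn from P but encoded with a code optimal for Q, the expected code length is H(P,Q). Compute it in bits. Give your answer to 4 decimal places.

3.9550 bits

H(P,Q) = −Σ p·log₂ q.
  −0.05·log₂(0.79) = 0.01700
  −0.10·log₂(0.16) = 0.26439
  −0.85·log₂(0.05) = 3.67364
H(P,Q) = 3.9550 bits.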